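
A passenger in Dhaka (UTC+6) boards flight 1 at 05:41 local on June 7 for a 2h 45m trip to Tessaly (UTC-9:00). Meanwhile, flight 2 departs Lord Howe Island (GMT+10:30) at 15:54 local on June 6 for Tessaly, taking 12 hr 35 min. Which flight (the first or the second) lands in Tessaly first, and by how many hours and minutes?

the second, by 8 hours 27 minutes

Flight 1 in UTC: 05:41 − 6:00 = 23:41 on Jun 6.
+2 hours and 45 minutes → arrive 02:26 UTC on Jun 7.
Flight 2 in UTC: 15:54 − 10:30 = 05:24 on Jun 6.
+12 hours 35 minutes → arrive 17:59 UTC on Jun 6.
Flight 2 lands earlier by 8 hours 27 minutes.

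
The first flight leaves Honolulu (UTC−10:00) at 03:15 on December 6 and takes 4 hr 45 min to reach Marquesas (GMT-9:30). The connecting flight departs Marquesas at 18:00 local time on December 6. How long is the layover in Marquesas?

Convert departure to UTC: 03:15 + 10:00 = 13:15 UTC on Dec 6.
Add 4 hours 45 minutes flight time → 18:00 UTC.
Marquesas is UTC−9:30, so local arrival = 18:00 − 9:30 = 08:30 on Dec 6.
Layover = 18:00 − 08:30 = 9 hours 30 minutes.

9 hours 30 minutes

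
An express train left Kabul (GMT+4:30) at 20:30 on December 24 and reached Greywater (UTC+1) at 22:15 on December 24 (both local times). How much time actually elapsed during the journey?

5 hours 15 minutes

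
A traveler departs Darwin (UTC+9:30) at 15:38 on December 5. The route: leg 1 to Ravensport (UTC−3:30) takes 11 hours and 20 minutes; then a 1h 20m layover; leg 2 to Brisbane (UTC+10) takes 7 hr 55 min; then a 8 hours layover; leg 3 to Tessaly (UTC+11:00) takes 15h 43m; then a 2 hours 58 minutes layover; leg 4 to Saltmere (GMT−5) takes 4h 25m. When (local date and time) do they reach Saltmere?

Convert departure to UTC: 15:38 − 9:30 = 06:08 UTC on Dec 5.
Add 11 hours and 20 minutes leg 1 → 17:28 UTC.
Add 1 hour and 20 minutes layover in Ravensport → 18:48 UTC.
Add 7 hours 55 minutes leg 2 → 02:43 UTC (Dec 6).
Add 8 hours layover in Brisbane → 10:43 UTC.
Add 15 hours 43 minutes leg 3 → 02:26 UTC (Dec 7).
Add 2 hours 58 minutes layover in Tessaly → 05:24 UTC.
Add 4 hours 25 minutes leg 4 → 09:49 UTC.
Saltmere is UTC−5:00, so local arrival = 09:49 − 5:00 = 04:49 on Dec 7.

04:49 on December 7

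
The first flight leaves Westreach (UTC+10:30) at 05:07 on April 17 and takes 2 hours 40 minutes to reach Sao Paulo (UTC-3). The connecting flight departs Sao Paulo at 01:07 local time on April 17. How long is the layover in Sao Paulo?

Convert departure to UTC: 05:07 − 10:30 = 18:37 UTC on Apr 16.
Add 2 hours and 40 minutes flight time → 21:17 UTC.
Sao Paulo is UTC−3:00, so local arrival = 21:17 − 3:00 = 18:17 on Apr 16.
Layover = 01:07 − 18:17 (+1 day) = 6 hours 50 minutes.

6 hours 50 minutes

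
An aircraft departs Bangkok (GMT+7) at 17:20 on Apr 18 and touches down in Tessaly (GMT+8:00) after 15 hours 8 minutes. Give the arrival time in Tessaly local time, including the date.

Convert departure to UTC: 17:20 − 7:00 = 10:20 UTC on Apr 18.
Add 15 hours and 8 minutes travel time → 01:28 UTC (Apr 19).
Tessaly is UTC+8:00, so local arrival = 01:28 + 8:00 = 09:28 on Apr 19.

09:28 on April 19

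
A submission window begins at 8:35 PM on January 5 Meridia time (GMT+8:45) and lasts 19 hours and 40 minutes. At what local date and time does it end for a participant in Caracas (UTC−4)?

Caracas is 12:45 behind Meridia.
After 19 hours 40 minutes it is 4:15 PM (Jan 6) in Meridia.
Shift by the zone difference: 4:15 PM − 12:45 = 3:30 AM on Jan 6 in Caracas.

3:30 AM on Jan 6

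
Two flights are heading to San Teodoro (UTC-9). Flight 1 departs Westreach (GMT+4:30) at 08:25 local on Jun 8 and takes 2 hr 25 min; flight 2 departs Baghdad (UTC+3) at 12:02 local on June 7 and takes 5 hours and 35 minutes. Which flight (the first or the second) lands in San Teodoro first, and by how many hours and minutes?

Flight 1 in UTC: 08:25 − 4:30 = 03:55 on Jun 8.
+2 hours and 25 minutes → arrive 06:20 UTC on Jun 8.
Flight 2 in UTC: 12:02 − 3:00 = 09:02 on Jun 7.
+5 hours and 35 minutes → arrive 14:37 UTC on Jun 7.
Flight 2 lands earlier by 15 hours 43 minutes.

the second, by 15 hours 43 minutes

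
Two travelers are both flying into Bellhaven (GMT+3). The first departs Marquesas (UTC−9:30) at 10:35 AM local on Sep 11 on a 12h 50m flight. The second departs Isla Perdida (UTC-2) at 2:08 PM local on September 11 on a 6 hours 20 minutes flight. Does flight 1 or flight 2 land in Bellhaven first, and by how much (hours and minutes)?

Flight 1 in UTC: 10:35 AM + 9:30 = 8:05 PM on Sep 11.
+12 hours and 50 minutes → arrive 8:55 AM UTC on Sep 12.
Flight 2 in UTC: 2:08 PM + 2:00 = 4:08 PM on Sep 11.
+6 hours and 20 minutes → arrive 10:28 PM UTC on Sep 11.
Flight 2 lands earlier by 10 hours 27 minutes.

the second, by 10 hours 27 minutes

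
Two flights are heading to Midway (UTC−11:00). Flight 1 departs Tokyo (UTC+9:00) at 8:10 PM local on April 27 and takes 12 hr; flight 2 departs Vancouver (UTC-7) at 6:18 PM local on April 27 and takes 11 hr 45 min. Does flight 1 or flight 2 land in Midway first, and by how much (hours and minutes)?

the first, by 13 hours 53 minutes

Flight 1 in UTC: 8:10 PM − 9:00 = 11:10 AM on Apr 27.
+12 hours → arrive 11:10 PM UTC on Apr 27.
Flight 2 in UTC: 6:18 PM + 7:00 = 1:18 AM on Apr 28.
+11 hours 45 minutes → arrive 1:03 PM UTC on Apr 28.
Flight 1 lands earlier by 13 hours 53 minutes.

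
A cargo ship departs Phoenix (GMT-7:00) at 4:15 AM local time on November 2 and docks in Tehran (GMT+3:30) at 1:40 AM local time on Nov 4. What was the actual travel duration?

34 hours 55 minutes

Departure in UTC: 4:15 AM + 7:00 = 11:15 AM on Nov 2.
Arrival in UTC: 1:40 AM − 3:30 = 10:10 PM on Nov 3.
Elapsed = 10:10 PM − 11:15 AM (+1 day) = 34 hours 55 minutes.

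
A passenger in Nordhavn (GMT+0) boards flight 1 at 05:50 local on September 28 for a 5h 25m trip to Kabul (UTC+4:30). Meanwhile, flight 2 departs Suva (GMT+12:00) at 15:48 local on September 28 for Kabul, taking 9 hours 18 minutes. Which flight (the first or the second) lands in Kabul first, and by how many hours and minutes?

Flight 1 departs at 05:50 UTC (Sep 28).
+5 hours and 25 minutes → arrive 11:15 UTC on Sep 28.
Flight 2 in UTC: 15:48 − 12:00 = 03:48 on Sep 28.
+9 hours 18 minutes → arrive 13:06 UTC on Sep 28.
Flight 1 lands earlier by 1 hour 51 minutes.

the first, by 1 hour 51 minutes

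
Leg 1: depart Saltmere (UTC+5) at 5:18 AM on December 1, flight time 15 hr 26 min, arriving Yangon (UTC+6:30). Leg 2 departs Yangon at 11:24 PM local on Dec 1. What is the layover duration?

Convert departure to UTC: 5:18 AM − 5:00 = 12:18 AM UTC on Dec 1.
Add 15 hours and 26 minutes flight time → 3:44 PM UTC.
Yangon is UTC+6:30, so local arrival = 3:44 PM + 6:30 = 10:14 PM on Dec 1.
Layover = 11:24 PM − 10:14 PM = 1 hour 10 minutes.

1 hour 10 minutes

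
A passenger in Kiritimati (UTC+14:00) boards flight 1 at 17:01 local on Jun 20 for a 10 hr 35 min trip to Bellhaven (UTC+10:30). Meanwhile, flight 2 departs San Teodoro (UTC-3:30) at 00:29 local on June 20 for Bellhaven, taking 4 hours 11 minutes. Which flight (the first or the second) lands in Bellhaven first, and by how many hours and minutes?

Flight 1 in UTC: 17:01 − 14:00 = 03:01 on Jun 20.
+10 hours and 35 minutes → arrive 13:36 UTC on Jun 20.
Flight 2 in UTC: 00:29 + 3:30 = 03:59 on Jun 20.
+4 hours 11 minutes → arrive 08:10 UTC on Jun 20.
Flight 2 lands earlier by 5 hours 26 minutes.

the second, by 5 hours 26 minutes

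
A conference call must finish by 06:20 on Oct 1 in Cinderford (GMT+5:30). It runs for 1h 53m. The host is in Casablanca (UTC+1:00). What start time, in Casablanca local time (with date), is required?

23:57 on September 30

Target end time in UTC: 06:20 − 5:30 = 00:50 on Oct 1.
Subtract 1 hour and 53 minutes → start 22:57 UTC on Sep 30.
Casablanca is UTC+1:00: 22:57 + 1:00 = 23:57 on Sep 30.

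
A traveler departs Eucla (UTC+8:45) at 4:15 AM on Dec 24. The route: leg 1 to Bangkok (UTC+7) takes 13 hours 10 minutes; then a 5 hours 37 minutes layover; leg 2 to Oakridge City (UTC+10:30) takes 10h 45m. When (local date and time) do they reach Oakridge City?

11:32 AM on December 25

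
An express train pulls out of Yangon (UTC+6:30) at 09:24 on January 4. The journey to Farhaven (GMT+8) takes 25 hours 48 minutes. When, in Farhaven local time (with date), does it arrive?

12:42 on Jan 5

Farhaven is 1:30 ahead of Yangon.
After 25 hours and 48 minutes it is 11:12 (Jan 5) in Yangon.
Shift by the zone difference: 11:12 + 1:30 = 12:42 on Jan 5 in Farhaven.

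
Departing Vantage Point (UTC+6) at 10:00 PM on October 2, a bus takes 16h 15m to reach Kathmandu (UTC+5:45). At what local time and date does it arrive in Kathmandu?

Convert departure to UTC: 10:00 PM − 6:00 = 4:00 PM UTC on Oct 2.
Add 16 hours 15 minutes travel time → 8:15 AM UTC (Oct 3).
Kathmandu is UTC+5:45, so local arrival = 8:15 AM + 5:45 = 2:00 PM on Oct 3.

2:00 PM on October 3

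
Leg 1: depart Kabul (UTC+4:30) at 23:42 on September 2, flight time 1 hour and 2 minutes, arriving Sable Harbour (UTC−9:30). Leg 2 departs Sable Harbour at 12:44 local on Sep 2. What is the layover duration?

2 hours

Convert departure to UTC: 23:42 − 4:30 = 19:12 UTC on Sep 2.
Add 1 hour and 2 minutes flight time → 20:14 UTC.
Sable Harbour is UTC−9:30, so local arrival = 20:14 − 9:30 = 10:44 on Sep 2.
Layover = 12:44 − 10:44 = 2 hours.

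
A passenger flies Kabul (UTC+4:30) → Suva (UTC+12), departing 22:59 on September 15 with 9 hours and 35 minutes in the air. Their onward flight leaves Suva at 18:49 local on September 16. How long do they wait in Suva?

2 hours 45 minutes

Convert departure to UTC: 22:59 − 4:30 = 18:29 UTC on Sep 15.
Add 9 hours and 35 minutes flight time → 04:04 UTC (Sep 16).
Suva is UTC+12:00, so local arrival = 04:04 + 12:00 = 16:04 on Sep 16.
Layover = 18:49 − 16:04 = 2 hours 45 minutes.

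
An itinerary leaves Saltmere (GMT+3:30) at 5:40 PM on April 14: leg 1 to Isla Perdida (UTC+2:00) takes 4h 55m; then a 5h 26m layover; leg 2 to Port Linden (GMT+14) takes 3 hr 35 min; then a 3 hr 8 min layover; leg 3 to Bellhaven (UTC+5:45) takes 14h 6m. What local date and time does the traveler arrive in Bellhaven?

Convert departure to UTC: 5:40 PM − 3:30 = 2:10 PM UTC on Apr 14.
Add 4 hours 55 minutes leg 1 → 7:05 PM UTC.
Add 5 hours and 26 minutes layover in Isla Perdida → 12:31 AM UTC (Apr 15).
Add 3 hours 35 minutes leg 2 → 4:06 AM UTC.
Add 3 hours 8 minutes layover in Port Linden → 7:14 AM UTC.
Add 14 hours and 6 minutes leg 3 → 9:20 PM UTC.
Bellhaven is UTC+5:45, so local arrival = 9:20 PM + 5:45 = 3:05 AM on Apr 16.

3:05 AM on April 16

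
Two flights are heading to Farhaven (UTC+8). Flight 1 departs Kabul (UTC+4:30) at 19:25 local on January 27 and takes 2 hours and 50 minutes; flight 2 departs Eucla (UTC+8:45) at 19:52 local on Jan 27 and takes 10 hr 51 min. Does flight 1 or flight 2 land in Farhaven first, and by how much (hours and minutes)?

the first, by 4 hours 13 minutes

Flight 1 in UTC: 19:25 − 4:30 = 14:55 on Jan 27.
+2 hours and 50 minutes → arrive 17:45 UTC on Jan 27.
Flight 2 in UTC: 19:52 − 8:45 = 11:07 on Jan 27.
+10 hours 51 minutes → arrive 21:58 UTC on Jan 27.
Flight 1 lands earlier by 4 hours 13 minutes.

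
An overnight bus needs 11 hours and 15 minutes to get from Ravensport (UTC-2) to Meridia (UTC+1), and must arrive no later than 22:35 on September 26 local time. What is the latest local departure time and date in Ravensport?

08:20 on Sep 26

Target arrival in UTC: 22:35 − 1:00 = 21:35 on Sep 26.
Subtract 11 hours 15 minutes → departure 10:20 UTC on Sep 26.
Ravensport is UTC−2:00: 10:20 − 2:00 = 08:20 on Sep 26.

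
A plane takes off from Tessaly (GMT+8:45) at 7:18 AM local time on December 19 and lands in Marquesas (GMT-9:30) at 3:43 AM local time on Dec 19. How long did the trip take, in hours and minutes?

Marquesas is 18:15 behind Tessaly.
Clock-face elapsed time (ignoring zones) is −3 hours 35 minutes.
Actual elapsed = −3 hours 35 minutes + 18:15 = 14 hours 40 minutes.

14 hours 40 minutes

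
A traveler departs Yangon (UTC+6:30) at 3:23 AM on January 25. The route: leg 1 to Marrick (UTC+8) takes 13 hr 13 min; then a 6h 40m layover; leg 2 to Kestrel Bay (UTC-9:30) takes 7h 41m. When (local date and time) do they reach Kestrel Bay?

2:57 PM on Jan 25

Convert departure to UTC: 3:23 AM − 6:30 = 8:53 PM UTC on Jan 24.
Add 13 hours and 13 minutes leg 1 → 10:06 AM UTC (Jan 25).
Add 6 hours and 40 minutes layover in Marrick → 4:46 PM UTC.
Add 7 hours 41 minutes leg 2 → 12:27 AM UTC (Jan 26).
Kestrel Bay is UTC−9:30, so local arrival = 12:27 AM − 9:30 = 2:57 PM on Jan 25.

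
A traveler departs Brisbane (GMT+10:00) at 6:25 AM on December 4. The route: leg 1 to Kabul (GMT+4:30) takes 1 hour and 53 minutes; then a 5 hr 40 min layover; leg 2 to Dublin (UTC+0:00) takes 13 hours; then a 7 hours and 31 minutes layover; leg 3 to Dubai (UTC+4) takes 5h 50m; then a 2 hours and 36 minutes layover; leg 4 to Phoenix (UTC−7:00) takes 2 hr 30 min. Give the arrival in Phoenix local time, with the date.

4:25 AM on December 5

Convert departure to UTC: 6:25 AM − 10:00 = 8:25 PM UTC on Dec 3.
Add 1 hour 53 minutes leg 1 → 10:18 PM UTC.
Add 5 hours 40 minutes layover in Kabul → 3:58 AM UTC (Dec 4).
Add 13 hours leg 2 → 4:58 PM UTC.
Add 7 hours 31 minutes layover in Dublin → 12:29 AM UTC (Dec 5).
Add 5 hours 50 minutes leg 3 → 6:19 AM UTC.
Add 2 hours and 36 minutes layover in Dubai → 8:55 AM UTC.
Add 2 hours 30 minutes leg 4 → 11:25 AM UTC.
Phoenix is UTC−7:00, so local arrival = 11:25 AM − 7:00 = 4:25 AM on Dec 5.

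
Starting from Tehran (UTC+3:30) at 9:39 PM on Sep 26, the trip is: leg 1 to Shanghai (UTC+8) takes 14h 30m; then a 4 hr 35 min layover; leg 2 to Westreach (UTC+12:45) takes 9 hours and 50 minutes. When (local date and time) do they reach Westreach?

11:49 AM on September 28

Convert departure to UTC: 9:39 PM − 3:30 = 6:09 PM UTC on Sep 26.
Add 14 hours 30 minutes leg 1 → 8:39 AM UTC (Sep 27).
Add 4 hours and 35 minutes layover in Shanghai → 1:14 PM UTC.
Add 9 hours 50 minutes leg 2 → 11:04 PM UTC.
Westreach is UTC+12:45, so local arrival = 11:04 PM + 12:45 = 11:49 AM on Sep 28.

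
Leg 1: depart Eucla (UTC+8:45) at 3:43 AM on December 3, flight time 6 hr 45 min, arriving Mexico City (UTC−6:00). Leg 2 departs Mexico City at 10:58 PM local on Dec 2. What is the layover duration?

3 hours 15 minutes

Convert departure to UTC: 3:43 AM − 8:45 = 6:58 PM UTC on Dec 2.
Add 6 hours and 45 minutes flight time → 1:43 AM UTC (Dec 3).
Mexico City is UTC−6:00, so local arrival = 1:43 AM − 6:00 = 7:43 PM on Dec 2.
Layover = 10:58 PM − 7:43 PM = 3 hours 15 minutes.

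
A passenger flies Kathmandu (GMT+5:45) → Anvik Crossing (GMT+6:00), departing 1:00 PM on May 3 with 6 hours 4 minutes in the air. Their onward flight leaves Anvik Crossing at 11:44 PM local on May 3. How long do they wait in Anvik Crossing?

4 hours 25 minutes

Convert departure to UTC: 1:00 PM − 5:45 = 7:15 AM UTC on May 3.
Add 6 hours and 4 minutes flight time → 1:19 PM UTC.
Anvik Crossing is UTC+6:00, so local arrival = 1:19 PM + 6:00 = 7:19 PM on May 3.
Layover = 11:44 PM − 7:19 PM = 4 hours 25 minutes.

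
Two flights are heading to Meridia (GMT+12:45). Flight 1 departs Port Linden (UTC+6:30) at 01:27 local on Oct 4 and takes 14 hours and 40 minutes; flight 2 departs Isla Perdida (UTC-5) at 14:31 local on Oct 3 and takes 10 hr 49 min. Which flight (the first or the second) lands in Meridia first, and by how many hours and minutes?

Flight 1 in UTC: 01:27 − 6:30 = 18:57 on Oct 3.
+14 hours and 40 minutes → arrive 09:37 UTC on Oct 4.
Flight 2 in UTC: 14:31 + 5:00 = 19:31 on Oct 3.
+10 hours and 49 minutes → arrive 06:20 UTC on Oct 4.
Flight 2 lands earlier by 3 hours 17 minutes.

the second, by 3 hours 17 minutes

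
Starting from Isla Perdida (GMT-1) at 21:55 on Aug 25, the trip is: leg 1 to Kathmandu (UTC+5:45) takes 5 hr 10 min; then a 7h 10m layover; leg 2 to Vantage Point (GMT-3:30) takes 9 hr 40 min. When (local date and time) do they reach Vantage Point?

17:25 on August 26

Convert departure to UTC: 21:55 + 1:00 = 22:55 UTC on Aug 25.
Add 5 hours 10 minutes leg 1 → 04:05 UTC (Aug 26).
Add 7 hours and 10 minutes layover in Kathmandu → 11:15 UTC.
Add 9 hours and 40 minutes leg 2 → 20:55 UTC.
Vantage Point is UTC−3:30, so local arrival = 20:55 − 3:30 = 17:25 on Aug 26.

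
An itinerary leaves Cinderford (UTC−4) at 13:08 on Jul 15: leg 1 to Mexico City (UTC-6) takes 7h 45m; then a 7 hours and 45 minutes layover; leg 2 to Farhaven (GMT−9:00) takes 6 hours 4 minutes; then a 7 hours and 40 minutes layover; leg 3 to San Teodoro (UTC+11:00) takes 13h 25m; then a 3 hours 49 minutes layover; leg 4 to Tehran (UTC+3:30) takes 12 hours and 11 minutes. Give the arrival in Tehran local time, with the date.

07:17 on July 18

Convert departure to UTC: 13:08 + 4:00 = 17:08 UTC on Jul 15.
Add 7 hours 45 minutes leg 1 → 00:53 UTC (Jul 16).
Add 7 hours and 45 minutes layover in Mexico City → 08:38 UTC.
Add 6 hours 4 minutes leg 2 → 14:42 UTC.
Add 7 hours and 40 minutes layover in Farhaven → 22:22 UTC.
Add 13 hours and 25 minutes leg 3 → 11:47 UTC (Jul 17).
Add 3 hours and 49 minutes layover in San Teodoro → 15:36 UTC.
Add 12 hours and 11 minutes leg 4 → 03:47 UTC (Jul 18).
Tehran is UTC+3:30, so local arrival = 03:47 + 3:30 = 07:17 on Jul 18.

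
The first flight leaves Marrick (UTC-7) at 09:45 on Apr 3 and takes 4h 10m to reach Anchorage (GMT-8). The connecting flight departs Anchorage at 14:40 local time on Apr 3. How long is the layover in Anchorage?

Convert departure to UTC: 09:45 + 7:00 = 16:45 UTC on Apr 3.
Add 4 hours 10 minutes flight time → 20:55 UTC.
Anchorage is UTC−8:00, so local arrival = 20:55 − 8:00 = 12:55 on Apr 3.
Layover = 14:40 − 12:55 = 1 hour 45 minutes.

1 hour 45 minutes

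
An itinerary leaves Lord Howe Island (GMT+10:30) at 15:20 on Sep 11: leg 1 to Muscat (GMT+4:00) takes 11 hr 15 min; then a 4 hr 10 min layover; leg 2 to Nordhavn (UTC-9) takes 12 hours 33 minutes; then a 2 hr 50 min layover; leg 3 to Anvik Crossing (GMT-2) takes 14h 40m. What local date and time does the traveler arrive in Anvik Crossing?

Convert departure to UTC: 15:20 − 10:30 = 04:50 UTC on Sep 11.
Add 11 hours and 15 minutes leg 1 → 16:05 UTC.
Add 4 hours and 10 minutes layover in Muscat → 20:15 UTC.
Add 12 hours and 33 minutes leg 2 → 08:48 UTC (Sep 12).
Add 2 hours and 50 minutes layover in Nordhavn → 11:38 UTC.
Add 14 hours and 40 minutes leg 3 → 02:18 UTC (Sep 13).
Anvik Crossing is UTC−2:00, so local arrival = 02:18 − 2:00 = 00:18 on Sep 13.

00:18 on September 13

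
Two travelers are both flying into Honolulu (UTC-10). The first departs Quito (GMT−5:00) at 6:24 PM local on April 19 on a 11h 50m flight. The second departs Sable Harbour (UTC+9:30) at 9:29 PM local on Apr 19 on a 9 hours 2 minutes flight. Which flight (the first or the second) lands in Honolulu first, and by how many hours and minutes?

Flight 1 in UTC: 6:24 PM + 5:00 = 11:24 PM on Apr 19.
+11 hours 50 minutes → arrive 11:14 AM UTC on Apr 20.
Flight 2 in UTC: 9:29 PM − 9:30 = 11:59 AM on Apr 19.
+9 hours and 2 minutes → arrive 9:01 PM UTC on Apr 19.
Flight 2 lands earlier by 14 hours 13 minutes.

the second, by 14 hours 13 minutes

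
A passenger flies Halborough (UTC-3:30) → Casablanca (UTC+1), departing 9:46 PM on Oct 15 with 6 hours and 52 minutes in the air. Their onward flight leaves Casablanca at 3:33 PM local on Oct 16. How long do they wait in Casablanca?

6 hours 25 minutes

Convert departure to UTC: 9:46 PM + 3:30 = 1:16 AM UTC on Oct 16.
Add 6 hours 52 minutes flight time → 8:08 AM UTC.
Casablanca is UTC+1:00, so local arrival = 8:08 AM + 1:00 = 9:08 AM on Oct 16.
Layover = 3:33 PM − 9:08 AM = 6 hours 25 minutes.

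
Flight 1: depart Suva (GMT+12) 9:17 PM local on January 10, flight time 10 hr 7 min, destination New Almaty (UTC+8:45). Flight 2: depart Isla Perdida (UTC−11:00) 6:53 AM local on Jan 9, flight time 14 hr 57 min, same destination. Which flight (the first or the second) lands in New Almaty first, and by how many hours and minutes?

the second, by 10 hours 34 minutes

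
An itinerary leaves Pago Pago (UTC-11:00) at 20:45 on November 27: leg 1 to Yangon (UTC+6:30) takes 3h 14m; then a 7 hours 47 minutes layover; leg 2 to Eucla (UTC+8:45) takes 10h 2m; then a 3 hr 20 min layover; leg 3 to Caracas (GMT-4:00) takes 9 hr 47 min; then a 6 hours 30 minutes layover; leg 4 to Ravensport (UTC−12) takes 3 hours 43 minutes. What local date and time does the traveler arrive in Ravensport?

16:08 on November 29

Convert departure to UTC: 20:45 + 11:00 = 07:45 UTC on Nov 28.
Add 3 hours and 14 minutes leg 1 → 10:59 UTC.
Add 7 hours and 47 minutes layover in Yangon → 18:46 UTC.
Add 10 hours and 2 minutes leg 2 → 04:48 UTC (Nov 29).
Add 3 hours and 20 minutes layover in Eucla → 08:08 UTC.
Add 9 hours and 47 minutes leg 3 → 17:55 UTC.
Add 6 hours and 30 minutes layover in Caracas → 00:25 UTC (Nov 30).
Add 3 hours and 43 minutes leg 4 → 04:08 UTC.
Ravensport is UTC−12:00, so local arrival = 04:08 − 12:00 = 16:08 on Nov 29.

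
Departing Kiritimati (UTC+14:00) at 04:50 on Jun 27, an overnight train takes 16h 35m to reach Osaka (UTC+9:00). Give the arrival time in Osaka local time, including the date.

Osaka is 5:00 behind Kiritimati.
After 16 hours and 35 minutes it is 21:25 in Kiritimati.
Shift by the zone difference: 21:25 − 5:00 = 16:25 on Jun 27 in Osaka.

16:25 on Jun 27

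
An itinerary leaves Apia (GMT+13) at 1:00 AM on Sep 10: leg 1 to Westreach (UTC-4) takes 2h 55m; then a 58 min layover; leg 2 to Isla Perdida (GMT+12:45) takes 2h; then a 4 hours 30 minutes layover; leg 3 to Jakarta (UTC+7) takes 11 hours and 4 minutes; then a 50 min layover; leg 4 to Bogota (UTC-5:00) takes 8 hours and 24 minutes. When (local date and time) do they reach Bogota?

Convert departure to UTC: 1:00 AM − 13:00 = 12:00 PM UTC on Sep 9.
Add 2 hours 55 minutes leg 1 → 2:55 PM UTC.
Add 58 minutes layover in Westreach → 3:53 PM UTC.
Add 2 hours leg 2 → 5:53 PM UTC.
Add 4 hours and 30 minutes layover in Isla Perdida → 10:23 PM UTC.
Add 11 hours and 4 minutes leg 3 → 9:27 AM UTC (Sep 10).
Add 50 minutes layover in Jakarta → 10:17 AM UTC.
Add 8 hours and 24 minutes leg 4 → 6:41 PM UTC.
Bogota is UTC−5:00, so local arrival = 6:41 PM − 5:00 = 1:41 PM on Sep 10.

1:41 PM on Sep 10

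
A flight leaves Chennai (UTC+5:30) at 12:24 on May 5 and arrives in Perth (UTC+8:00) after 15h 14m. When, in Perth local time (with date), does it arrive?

Convert departure to UTC: 12:24 − 5:30 = 06:54 UTC on May 5.
Add 15 hours and 14 minutes travel time → 22:08 UTC.
Perth is UTC+8:00, so local arrival = 22:08 + 8:00 = 06:08 on May 6.

06:08 on May 6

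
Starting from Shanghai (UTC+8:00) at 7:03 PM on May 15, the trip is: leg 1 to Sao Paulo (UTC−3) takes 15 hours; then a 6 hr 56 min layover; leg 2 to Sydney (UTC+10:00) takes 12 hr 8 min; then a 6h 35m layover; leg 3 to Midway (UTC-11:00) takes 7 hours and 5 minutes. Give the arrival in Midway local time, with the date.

11:47 PM on May 16

Convert departure to UTC: 7:03 PM − 8:00 = 11:03 AM UTC on May 15.
Add 15 hours leg 1 → 2:03 AM UTC (May 16).
Add 6 hours and 56 minutes layover in Sao Paulo → 8:59 AM UTC.
Add 12 hours and 8 minutes leg 2 → 9:07 PM UTC.
Add 6 hours and 35 minutes layover in Sydney → 3:42 AM UTC (May 17).
Add 7 hours 5 minutes leg 3 → 10:47 AM UTC.
Midway is UTC−11:00, so local arrival = 10:47 AM − 11:00 = 11:47 PM on May 16.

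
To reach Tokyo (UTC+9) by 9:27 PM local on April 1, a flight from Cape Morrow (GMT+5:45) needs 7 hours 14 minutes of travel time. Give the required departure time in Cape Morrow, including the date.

10:58 AM on April 1

Target arrival in UTC: 9:27 PM − 9:00 = 12:27 PM on Apr 1.
Subtract 7 hours 14 minutes → departure 5:13 AM UTC on Apr 1.
Cape Morrow is UTC+5:45: 5:13 AM + 5:45 = 10:58 AM on Apr 1.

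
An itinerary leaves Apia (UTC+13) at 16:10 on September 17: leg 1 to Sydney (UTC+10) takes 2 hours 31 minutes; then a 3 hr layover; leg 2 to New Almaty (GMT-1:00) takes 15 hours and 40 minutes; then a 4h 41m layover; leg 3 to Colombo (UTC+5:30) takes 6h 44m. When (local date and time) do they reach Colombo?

Convert departure to UTC: 16:10 − 13:00 = 03:10 UTC on Sep 17.
Add 2 hours and 31 minutes leg 1 → 05:41 UTC.
Add 3 hours layover in Sydney → 08:41 UTC.
Add 15 hours and 40 minutes leg 2 → 00:21 UTC (Sep 18).
Add 4 hours 41 minutes layover in New Almaty → 05:02 UTC.
Add 6 hours and 44 minutes leg 3 → 11:46 UTC.
Colombo is UTC+5:30, so local arrival = 11:46 + 5:30 = 17:16 on Sep 18.

17:16 on September 18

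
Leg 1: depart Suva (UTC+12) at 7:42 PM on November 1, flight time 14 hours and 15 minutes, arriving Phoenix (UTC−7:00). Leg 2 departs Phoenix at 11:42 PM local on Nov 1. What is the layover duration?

Convert departure to UTC: 7:42 PM − 12:00 = 7:42 AM UTC on Nov 1.
Add 14 hours 15 minutes flight time → 9:57 PM UTC.
Phoenix is UTC−7:00, so local arrival = 9:57 PM − 7:00 = 2:57 PM on Nov 1.
Layover = 11:42 PM − 2:57 PM = 8 hours 45 minutes.

8 hours 45 minutes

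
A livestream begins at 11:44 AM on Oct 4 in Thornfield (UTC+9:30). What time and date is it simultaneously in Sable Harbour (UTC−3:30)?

Sable Harbour is 13:00 behind Thornfield.
Shift by the zone difference: 11:44 AM − 13:00 = 10:44 PM on Oct 3 in Sable Harbour.

10:44 PM on Oct 3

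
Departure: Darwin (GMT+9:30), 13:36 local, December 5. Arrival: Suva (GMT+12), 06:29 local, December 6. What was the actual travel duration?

14 hours 23 minutes

Departure in UTC: 13:36 − 9:30 = 04:06 on Dec 5.
Arrival in UTC: 06:29 − 12:00 = 18:29 on Dec 5.
Elapsed = 18:29 − 04:06 = 14 hours 23 minutes.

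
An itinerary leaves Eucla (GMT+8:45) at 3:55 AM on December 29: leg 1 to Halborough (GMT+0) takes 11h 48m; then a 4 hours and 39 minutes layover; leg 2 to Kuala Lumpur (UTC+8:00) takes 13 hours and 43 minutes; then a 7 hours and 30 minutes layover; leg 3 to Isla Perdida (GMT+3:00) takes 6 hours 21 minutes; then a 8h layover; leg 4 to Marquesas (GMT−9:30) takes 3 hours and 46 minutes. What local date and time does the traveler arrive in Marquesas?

5:27 PM on December 30

Convert departure to UTC: 3:55 AM − 8:45 = 7:10 PM UTC on Dec 28.
Add 11 hours 48 minutes leg 1 → 6:58 AM UTC (Dec 29).
Add 4 hours and 39 minutes layover in Halborough → 11:37 AM UTC.
Add 13 hours and 43 minutes leg 2 → 1:20 AM UTC (Dec 30).
Add 7 hours 30 minutes layover in Kuala Lumpur → 8:50 AM UTC.
Add 6 hours 21 minutes leg 3 → 3:11 PM UTC.
Add 8 hours layover in Isla Perdida → 11:11 PM UTC.
Add 3 hours 46 minutes leg 4 → 2:57 AM UTC (Dec 31).
Marquesas is UTC−9:30, so local arrival = 2:57 AM − 9:30 = 5:27 PM on Dec 30.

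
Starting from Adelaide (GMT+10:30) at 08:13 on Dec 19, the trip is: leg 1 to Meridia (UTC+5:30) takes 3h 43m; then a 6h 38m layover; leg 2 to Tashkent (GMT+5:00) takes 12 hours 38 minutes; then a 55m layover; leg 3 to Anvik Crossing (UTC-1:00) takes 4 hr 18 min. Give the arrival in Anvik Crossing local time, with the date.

00:55 on Dec 20

Convert departure to UTC: 08:13 − 10:30 = 21:43 UTC on Dec 18.
Add 3 hours 43 minutes leg 1 → 01:26 UTC (Dec 19).
Add 6 hours 38 minutes layover in Meridia → 08:04 UTC.
Add 12 hours and 38 minutes leg 2 → 20:42 UTC.
Add 55 minutes layover in Tashkent → 21:37 UTC.
Add 4 hours and 18 minutes leg 3 → 01:55 UTC (Dec 20).
Anvik Crossing is UTC−1:00, so local arrival = 01:55 − 1:00 = 00:55 on Dec 20.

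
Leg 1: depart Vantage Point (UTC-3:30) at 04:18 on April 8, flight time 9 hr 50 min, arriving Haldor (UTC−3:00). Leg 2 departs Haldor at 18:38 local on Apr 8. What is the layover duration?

Convert departure to UTC: 04:18 + 3:30 = 07:48 UTC on Apr 8.
Add 9 hours and 50 minutes flight time → 17:38 UTC.
Haldor is UTC−3:00, so local arrival = 17:38 − 3:00 = 14:38 on Apr 8.
Layover = 18:38 − 14:38 = 4 hours.

4 hours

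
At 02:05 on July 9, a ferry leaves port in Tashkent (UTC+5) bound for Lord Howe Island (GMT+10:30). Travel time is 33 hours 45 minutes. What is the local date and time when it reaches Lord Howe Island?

17:20 on July 10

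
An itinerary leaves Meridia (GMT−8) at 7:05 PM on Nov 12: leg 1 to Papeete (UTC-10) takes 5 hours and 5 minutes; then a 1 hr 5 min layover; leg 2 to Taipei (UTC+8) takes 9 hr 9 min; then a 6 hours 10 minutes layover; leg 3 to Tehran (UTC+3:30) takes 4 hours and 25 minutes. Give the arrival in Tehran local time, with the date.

8:29 AM on November 14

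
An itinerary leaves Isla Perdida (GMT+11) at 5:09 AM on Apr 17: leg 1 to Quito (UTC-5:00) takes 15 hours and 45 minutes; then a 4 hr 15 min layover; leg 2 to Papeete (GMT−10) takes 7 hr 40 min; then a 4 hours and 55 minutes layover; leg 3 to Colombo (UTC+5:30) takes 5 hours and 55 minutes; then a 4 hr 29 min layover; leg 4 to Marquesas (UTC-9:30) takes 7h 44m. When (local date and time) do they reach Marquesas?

Convert departure to UTC: 5:09 AM − 11:00 = 6:09 PM UTC on Apr 16.
Add 15 hours and 45 minutes leg 1 → 9:54 AM UTC (Apr 17).
Add 4 hours 15 minutes layover in Quito → 2:09 PM UTC.
Add 7 hours and 40 minutes leg 2 → 9:49 PM UTC.
Add 4 hours 55 minutes layover in Papeete → 2:44 AM UTC (Apr 18).
Add 5 hours and 55 minutes leg 3 → 8:39 AM UTC.
Add 4 hours 29 minutes layover in Colombo → 1:08 PM UTC.
Add 7 hours 44 minutes leg 4 → 8:52 PM UTC.
Marquesas is UTC−9:30, so local arrival = 8:52 PM − 9:30 = 11:22 AM on Apr 18.

11:22 AM on Apr 18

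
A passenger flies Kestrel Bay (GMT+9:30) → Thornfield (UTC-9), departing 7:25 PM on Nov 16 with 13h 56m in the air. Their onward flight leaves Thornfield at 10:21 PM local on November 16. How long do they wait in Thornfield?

7 hours 30 minutes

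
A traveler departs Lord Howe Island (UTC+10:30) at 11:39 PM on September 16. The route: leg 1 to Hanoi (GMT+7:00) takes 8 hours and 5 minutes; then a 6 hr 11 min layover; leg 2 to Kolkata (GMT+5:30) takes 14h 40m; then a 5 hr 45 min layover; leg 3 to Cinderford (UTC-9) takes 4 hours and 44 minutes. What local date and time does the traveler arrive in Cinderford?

Convert departure to UTC: 11:39 PM − 10:30 = 1:09 PM UTC on Sep 16.
Add 8 hours 5 minutes leg 1 → 9:14 PM UTC.
Add 6 hours and 11 minutes layover in Hanoi → 3:25 AM UTC (Sep 17).
Add 14 hours and 40 minutes leg 2 → 6:05 PM UTC.
Add 5 hours and 45 minutes layover in Kolkata → 11:50 PM UTC.
Add 4 hours and 44 minutes leg 3 → 4:34 AM UTC (Sep 18).
Cinderford is UTC−9:00, so local arrival = 4:34 AM − 9:00 = 7:34 PM on Sep 17.

7:34 PM on September 17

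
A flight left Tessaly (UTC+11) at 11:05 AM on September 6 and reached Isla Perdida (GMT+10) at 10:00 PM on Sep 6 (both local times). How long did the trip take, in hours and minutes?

Isla Perdida is 1:00 behind Tessaly.
Clock-face elapsed time (ignoring zones) is 10 hours 55 minutes.
Actual elapsed = 10 hours 55 minutes + 1:00 = 11 hours 55 minutes.

11 hours 55 minutes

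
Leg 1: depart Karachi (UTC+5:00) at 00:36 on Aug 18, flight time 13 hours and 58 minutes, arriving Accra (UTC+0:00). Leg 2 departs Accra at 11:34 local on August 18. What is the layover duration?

2 hours

Convert departure to UTC: 00:36 − 5:00 = 19:36 UTC on Aug 17.
Add 13 hours and 58 minutes flight time → 09:34 UTC (Aug 18).
Accra is UTC+0, so local arrival is the same: 09:34 on Aug 18.
Layover = 11:34 − 09:34 = 2 hours.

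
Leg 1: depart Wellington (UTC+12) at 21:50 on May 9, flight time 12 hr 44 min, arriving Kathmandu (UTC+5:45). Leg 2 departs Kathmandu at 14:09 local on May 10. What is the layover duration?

9 hours 50 minutes

Convert departure to UTC: 21:50 − 12:00 = 09:50 UTC on May 9.
Add 12 hours and 44 minutes flight time → 22:34 UTC.
Kathmandu is UTC+5:45, so local arrival = 22:34 + 5:45 = 04:19 on May 10.
Layover = 14:09 − 04:19 = 9 hours 50 minutes.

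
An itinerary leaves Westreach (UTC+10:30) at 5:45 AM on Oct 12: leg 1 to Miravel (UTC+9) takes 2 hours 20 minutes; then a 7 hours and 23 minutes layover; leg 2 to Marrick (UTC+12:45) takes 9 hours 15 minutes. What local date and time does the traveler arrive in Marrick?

Convert departure to UTC: 5:45 AM − 10:30 = 7:15 PM UTC on Oct 11.
Add 2 hours and 20 minutes leg 1 → 9:35 PM UTC.
Add 7 hours and 23 minutes layover in Miravel → 4:58 AM UTC (Oct 12).
Add 9 hours and 15 minutes leg 2 → 2:13 PM UTC.
Marrick is UTC+12:45, so local arrival = 2:13 PM + 12:45 = 2:58 AM on Oct 13.

2:58 AM on October 13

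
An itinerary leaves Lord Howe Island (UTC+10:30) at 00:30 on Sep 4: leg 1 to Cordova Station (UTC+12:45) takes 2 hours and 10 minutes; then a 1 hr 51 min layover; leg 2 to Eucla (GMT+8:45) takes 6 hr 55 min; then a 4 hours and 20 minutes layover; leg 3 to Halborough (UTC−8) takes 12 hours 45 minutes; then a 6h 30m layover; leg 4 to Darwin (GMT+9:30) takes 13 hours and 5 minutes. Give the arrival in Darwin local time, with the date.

23:06 on Sep 5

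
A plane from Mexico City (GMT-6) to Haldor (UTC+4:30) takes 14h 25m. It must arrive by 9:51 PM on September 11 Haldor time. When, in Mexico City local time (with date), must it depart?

Target arrival in UTC: 9:51 PM − 4:30 = 5:21 PM on Sep 11.
Subtract 14 hours and 25 minutes → departure 2:56 AM UTC on Sep 11.
Mexico City is UTC−6:00: 2:56 AM − 6:00 = 8:56 PM on Sep 10.

8:56 PM on Sep 10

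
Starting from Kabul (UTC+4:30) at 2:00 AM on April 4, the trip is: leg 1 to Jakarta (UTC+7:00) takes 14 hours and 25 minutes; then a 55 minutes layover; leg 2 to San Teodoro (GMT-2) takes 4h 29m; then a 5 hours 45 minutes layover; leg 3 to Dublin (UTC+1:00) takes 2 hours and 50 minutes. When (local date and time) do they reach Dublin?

2:54 AM on Apr 5

Convert departure to UTC: 2:00 AM − 4:30 = 9:30 PM UTC on Apr 3.
Add 14 hours and 25 minutes leg 1 → 11:55 AM UTC (Apr 4).
Add 55 minutes layover in Jakarta → 12:50 PM UTC.
Add 4 hours and 29 minutes leg 2 → 5:19 PM UTC.
Add 5 hours and 45 minutes layover in San Teodoro → 11:04 PM UTC.
Add 2 hours and 50 minutes leg 3 → 1:54 AM UTC (Apr 5).
Dublin is UTC+1:00, so local arrival = 1:54 AM + 1:00 = 2:54 AM on Apr 5.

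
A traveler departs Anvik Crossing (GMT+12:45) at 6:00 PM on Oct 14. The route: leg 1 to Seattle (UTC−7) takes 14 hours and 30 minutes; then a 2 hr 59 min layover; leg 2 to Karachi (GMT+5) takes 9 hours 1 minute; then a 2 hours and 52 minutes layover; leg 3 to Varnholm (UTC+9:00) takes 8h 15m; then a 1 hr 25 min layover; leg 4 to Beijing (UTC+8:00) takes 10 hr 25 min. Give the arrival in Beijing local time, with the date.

2:42 PM on October 16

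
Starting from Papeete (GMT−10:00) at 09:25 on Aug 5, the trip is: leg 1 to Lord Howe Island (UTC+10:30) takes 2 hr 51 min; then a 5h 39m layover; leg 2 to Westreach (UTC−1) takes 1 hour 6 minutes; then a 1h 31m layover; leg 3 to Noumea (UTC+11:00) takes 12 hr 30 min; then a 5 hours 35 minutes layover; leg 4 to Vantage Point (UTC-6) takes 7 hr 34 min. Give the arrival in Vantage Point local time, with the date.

02:11 on August 7

Convert departure to UTC: 09:25 + 10:00 = 19:25 UTC on Aug 5.
Add 2 hours 51 minutes leg 1 → 22:16 UTC.
Add 5 hours and 39 minutes layover in Lord Howe Island → 03:55 UTC (Aug 6).
Add 1 hour 6 minutes leg 2 → 05:01 UTC.
Add 1 hour 31 minutes layover in Westreach → 06:32 UTC.
Add 12 hours 30 minutes leg 3 → 19:02 UTC.
Add 5 hours and 35 minutes layover in Noumea → 00:37 UTC (Aug 7).
Add 7 hours and 34 minutes leg 4 → 08:11 UTC.
Vantage Point is UTC−6:00, so local arrival = 08:11 − 6:00 = 02:11 on Aug 7.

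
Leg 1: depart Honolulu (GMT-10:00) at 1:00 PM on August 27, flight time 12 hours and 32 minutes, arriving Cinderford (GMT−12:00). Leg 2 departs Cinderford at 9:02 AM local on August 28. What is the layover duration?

9 hours 30 minutes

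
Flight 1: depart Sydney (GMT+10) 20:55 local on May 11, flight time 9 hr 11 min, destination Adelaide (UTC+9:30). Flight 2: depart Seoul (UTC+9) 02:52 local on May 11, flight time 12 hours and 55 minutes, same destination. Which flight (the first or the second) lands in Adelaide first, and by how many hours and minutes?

Flight 1 in UTC: 20:55 − 10:00 = 10:55 on May 11.
+9 hours 11 minutes → arrive 20:06 UTC on May 11.
Flight 2 in UTC: 02:52 − 9:00 = 17:52 on May 10.
+12 hours 55 minutes → arrive 06:47 UTC on May 11.
Flight 2 lands earlier by 13 hours 19 minutes.

the second, by 13 hours 19 minutes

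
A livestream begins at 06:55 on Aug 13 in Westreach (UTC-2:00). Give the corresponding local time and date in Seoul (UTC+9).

Seoul is 11:00 ahead of Westreach.
Shift by the zone difference: 06:55 + 11:00 = 17:55 on Aug 13 in Seoul.

17:55 on Aug 13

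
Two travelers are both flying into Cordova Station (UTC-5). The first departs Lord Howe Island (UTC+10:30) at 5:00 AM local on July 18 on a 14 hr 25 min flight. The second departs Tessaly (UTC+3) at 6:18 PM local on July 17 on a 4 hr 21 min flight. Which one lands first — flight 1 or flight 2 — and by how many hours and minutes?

Flight 1 in UTC: 5:00 AM − 10:30 = 6:30 PM on Jul 17.
+14 hours 25 minutes → arrive 8:55 AM UTC on Jul 18.
Flight 2 in UTC: 6:18 PM − 3:00 = 3:18 PM on Jul 17.
+4 hours 21 minutes → arrive 7:39 PM UTC on Jul 17.
Flight 2 lands earlier by 13 hours 16 minutes.

the second, by 13 hours 16 minutes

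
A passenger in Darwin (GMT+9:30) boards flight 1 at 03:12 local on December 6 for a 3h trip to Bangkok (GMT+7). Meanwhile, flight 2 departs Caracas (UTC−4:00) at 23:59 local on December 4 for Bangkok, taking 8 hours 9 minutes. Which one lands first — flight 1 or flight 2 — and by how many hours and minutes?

Flight 1 in UTC: 03:12 − 9:30 = 17:42 on Dec 5.
+3 hours → arrive 20:42 UTC on Dec 5.
Flight 2 in UTC: 23:59 + 4:00 = 03:59 on Dec 5.
+8 hours and 9 minutes → arrive 12:08 UTC on Dec 5.
Flight 2 lands earlier by 8 hours 34 minutes.

the second, by 8 hours 34 minutes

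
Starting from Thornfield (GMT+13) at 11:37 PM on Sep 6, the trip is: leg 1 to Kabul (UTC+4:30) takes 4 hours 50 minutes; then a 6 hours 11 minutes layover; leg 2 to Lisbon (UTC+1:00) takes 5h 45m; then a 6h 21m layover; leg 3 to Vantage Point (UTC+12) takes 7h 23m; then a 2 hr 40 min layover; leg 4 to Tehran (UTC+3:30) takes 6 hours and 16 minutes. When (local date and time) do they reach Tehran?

5:33 AM on Sep 8

Convert departure to UTC: 11:37 PM − 13:00 = 10:37 AM UTC on Sep 6.
Add 4 hours 50 minutes leg 1 → 3:27 PM UTC.
Add 6 hours and 11 minutes layover in Kabul → 9:38 PM UTC.
Add 5 hours and 45 minutes leg 2 → 3:23 AM UTC (Sep 7).
Add 6 hours 21 minutes layover in Lisbon → 9:44 AM UTC.
Add 7 hours 23 minutes leg 3 → 5:07 PM UTC.
Add 2 hours 40 minutes layover in Vantage Point → 7:47 PM UTC.
Add 6 hours and 16 minutes leg 4 → 2:03 AM UTC (Sep 8).
Tehran is UTC+3:30, so local arrival = 2:03 AM + 3:30 = 5:33 AM on Sep 8.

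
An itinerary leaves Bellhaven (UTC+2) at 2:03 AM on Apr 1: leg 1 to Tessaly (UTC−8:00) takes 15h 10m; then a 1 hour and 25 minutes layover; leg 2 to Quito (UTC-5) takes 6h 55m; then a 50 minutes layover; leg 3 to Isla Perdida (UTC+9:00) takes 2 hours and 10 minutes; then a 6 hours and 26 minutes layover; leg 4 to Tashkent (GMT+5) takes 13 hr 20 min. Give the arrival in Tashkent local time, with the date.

Convert departure to UTC: 2:03 AM − 2:00 = 12:03 AM UTC on Apr 1.
Add 15 hours 10 minutes leg 1 → 3:13 PM UTC.
Add 1 hour and 25 minutes layover in Tessaly → 4:38 PM UTC.
Add 6 hours and 55 minutes leg 2 → 11:33 PM UTC.
Add 50 minutes layover in Quito → 12:23 AM UTC (Apr 2).
Add 2 hours and 10 minutes leg 3 → 2:33 AM UTC.
Add 6 hours 26 minutes layover in Isla Perdida → 8:59 AM UTC.
Add 13 hours 20 minutes leg 4 → 10:19 PM UTC.
Tashkent is UTC+5:00, so local arrival = 10:19 PM + 5:00 = 3:19 AM on Apr 3.

3:19 AM on April 3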